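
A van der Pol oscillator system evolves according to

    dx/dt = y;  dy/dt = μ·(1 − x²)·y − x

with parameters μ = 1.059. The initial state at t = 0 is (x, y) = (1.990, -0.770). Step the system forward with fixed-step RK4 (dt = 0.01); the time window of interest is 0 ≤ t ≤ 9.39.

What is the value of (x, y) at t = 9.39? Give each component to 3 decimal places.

t=0.000: state=(1.990, -0.770)
step 1 (dt=0.01): k1=(-0.770, 0.424), k2=(-0.768, 0.409), k3=(-0.768, 0.409), k4=(-0.766, 0.394); state += dt/6·(k1+2k2+2k3+k4)
t=0.010: state=(1.982, -0.766)
t=0.020: state=(1.975, -0.762)
t=0.030: state=(1.967, -0.759)
continuing one RK4 step at a time; state shown every 50 steps (Δt=0.5):
t=0.500: state=(1.617, -0.778)
t=1.000: state=(1.175, -1.029)
t=1.500: state=(0.531, -1.630)
t=2.000: state=(-0.547, -2.680)
t=2.500: state=(-1.752, -1.516)
t=3.000: state=(-2.010, 0.154)
t=3.500: state=(-1.811, 0.559)
t=4.000: state=(-1.477, 0.780)
t=4.500: state=(-1.010, 1.130)
t=5.000: state=(-0.281, 1.884)
t=5.500: state=(0.922, 2.733)
t=6.000: state=(1.906, 0.858)
t=6.500: state=(1.970, -0.320)
t=7.000: state=(1.723, -0.620)
t=7.500: state=(1.357, -0.859)
t=8.000: state=(0.833, -1.292)
t=8.500: state=(-0.018, -2.212)
t=9.000: state=(-1.306, -2.465)
t=9.390: state=(-1.934, -0.709)

(x, y) = (-1.934, -0.709)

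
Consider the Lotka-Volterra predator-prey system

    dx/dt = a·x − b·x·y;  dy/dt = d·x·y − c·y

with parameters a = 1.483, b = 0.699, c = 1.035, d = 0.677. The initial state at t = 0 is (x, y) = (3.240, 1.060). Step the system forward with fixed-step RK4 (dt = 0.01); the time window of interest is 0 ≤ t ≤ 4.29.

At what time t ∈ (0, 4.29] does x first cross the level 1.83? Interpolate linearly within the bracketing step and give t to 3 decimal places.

t=0.000: state=(3.240, 1.060)
step 1 (dt=0.01): k1=(2.404, 1.228), k2=(2.399, 1.244), k3=(2.399, 1.244), k4=(2.394, 1.260); state += dt/6·(k1+2k2+2k3+k4)
t=0.010: state=(3.264, 1.072)
t=0.020: state=(3.288, 1.085)
t=0.030: state=(3.312, 1.098)
continuing one RK4 step at a time; state shown every 20 steps (Δt=0.2):
t=0.200: state=(3.682, 1.379)
t=0.400: state=(3.953, 1.885)
t=0.600: state=(3.892, 2.618)
t=0.800: state=(3.415, 3.507)
t=1.000: state=(2.653, 4.307)
t=1.200: state=(1.885, 4.754)
t=1.210: state=(1.851, 4.765)
next step: t=1.220: state=(1.817, 4.775) — x has crossed 1.83
linear interpolation between t=1.210 (1.85071) and t=1.220 (1.81676) → t≈1.216

t = 1.216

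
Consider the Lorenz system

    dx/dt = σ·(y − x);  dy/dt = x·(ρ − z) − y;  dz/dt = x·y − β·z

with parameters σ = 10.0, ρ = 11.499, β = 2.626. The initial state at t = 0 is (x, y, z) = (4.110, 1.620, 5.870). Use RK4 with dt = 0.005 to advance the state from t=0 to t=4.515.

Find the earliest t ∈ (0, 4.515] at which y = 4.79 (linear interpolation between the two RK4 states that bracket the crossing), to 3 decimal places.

t=0.000: state=(4.110, 1.620, 5.870)
step 1 (dt=0.005): k1=(-24.900, 21.515, -8.756), k2=(-23.740, 21.200, -8.582), k3=(-23.777, 21.215, -8.582), k4=(-22.650, 20.911, -8.413); state += dt/6·(k1+2k2+2k3+k4)
t=0.005: state=(3.991, 1.726, 5.827)
t=0.010: state=(3.883, 1.829, 5.786)
t=0.015: state=(3.786, 1.930, 5.746)
t=0.175: state=(3.702, 4.712, 5.294)
next step: t=0.180: state=(3.754, 4.804, 5.313) — y has crossed 4.79
linear interpolation between t=0.175 (4.71190) and t=0.180 (4.80360) → t≈0.179

t = 0.179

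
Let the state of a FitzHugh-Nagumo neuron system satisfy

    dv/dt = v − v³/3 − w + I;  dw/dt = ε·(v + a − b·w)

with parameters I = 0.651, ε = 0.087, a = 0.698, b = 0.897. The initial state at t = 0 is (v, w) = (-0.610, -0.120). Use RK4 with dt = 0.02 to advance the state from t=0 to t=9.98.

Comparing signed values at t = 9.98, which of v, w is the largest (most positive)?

t=0.000: state=(-0.610, -0.120)
step 1 (dt=0.02): k1=(0.237, 0.017), k2=(0.238, 0.017), k3=(0.238, 0.017), k4=(0.239, 0.017); state += dt/6·(k1+2k2+2k3+k4)
t=0.020: state=(-0.605, -0.120)
t=0.040: state=(-0.600, -0.119)
t=0.060: state=(-0.596, -0.119)
continuing one RK4 step at a time; state shown every 25 steps (Δt=0.5):
t=0.500: state=(-0.472, -0.109)
t=1.000: state=(-0.277, -0.091)
t=1.500: state=(0.019, -0.064)
t=2.000: state=(0.479, -0.022)
t=2.500: state=(1.099, 0.043)
t=3.000: state=(1.618, 0.130)
t=3.500: state=(1.834, 0.229)
t=4.000: state=(1.874, 0.330)
t=4.500: state=(1.858, 0.426)
t=5.000: state=(1.826, 0.519)
t=5.500: state=(1.789, 0.606)
t=6.000: state=(1.751, 0.688)
t=6.500: state=(1.713, 0.765)
t=7.000: state=(1.675, 0.838)
t=7.500: state=(1.636, 0.906)
t=8.000: state=(1.596, 0.970)
t=8.500: state=(1.557, 1.030)
t=9.000: state=(1.517, 1.086)
t=9.500: state=(1.476, 1.138)
t=9.980: state=(1.436, 1.184)
compare at T: v=1.436, w=1.184

largest component: v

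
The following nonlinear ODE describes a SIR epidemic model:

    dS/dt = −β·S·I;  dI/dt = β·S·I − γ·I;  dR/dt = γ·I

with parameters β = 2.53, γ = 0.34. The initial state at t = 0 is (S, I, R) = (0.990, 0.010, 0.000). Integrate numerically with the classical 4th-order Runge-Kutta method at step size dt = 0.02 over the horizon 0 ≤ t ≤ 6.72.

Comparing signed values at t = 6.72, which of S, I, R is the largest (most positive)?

largest component: R

t=0.000: state=(0.990, 0.010, 0.000)
step 1 (dt=0.02): k1=(-0.025, 0.022, 0.003), k2=(-0.026, 0.022, 0.003), k3=(-0.026, 0.022, 0.003), k4=(-0.026, 0.023, 0.004); state += dt/6·(k1+2k2+2k3+k4)
t=0.020: state=(0.989, 0.010, 0.000)
t=0.040: state=(0.989, 0.011, 0.000)
t=0.060: state=(0.988, 0.011, 0.000)
continuing one RK4 step at a time; state shown every 25 steps (Δt=0.5):
t=0.500: state=(0.968, 0.029, 0.003)
t=1.000: state=(0.907, 0.081, 0.012)
t=1.500: state=(0.766, 0.199, 0.034)
t=2.000: state=(0.532, 0.385, 0.084)
t=2.500: state=(0.293, 0.543, 0.164)
t=3.000: state=(0.141, 0.597, 0.262)
t=3.500: state=(0.067, 0.571, 0.362)
t=4.000: state=(0.034, 0.512, 0.454)
t=4.500: state=(0.018, 0.446, 0.536)
t=5.000: state=(0.011, 0.383, 0.606)
t=5.500: state=(0.007, 0.327, 0.666)
t=6.000: state=(0.005, 0.278, 0.718)
t=6.500: state=(0.003, 0.235, 0.761)
t=6.720: state=(0.003, 0.219, 0.778)
compare at T: S=0.003, I=0.219, R=0.778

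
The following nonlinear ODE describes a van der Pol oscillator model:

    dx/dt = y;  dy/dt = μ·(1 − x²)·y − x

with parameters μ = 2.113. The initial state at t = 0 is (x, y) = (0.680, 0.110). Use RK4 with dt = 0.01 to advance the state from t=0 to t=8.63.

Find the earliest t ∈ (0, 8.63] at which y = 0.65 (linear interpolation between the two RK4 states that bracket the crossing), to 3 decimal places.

t = 3.860

t=0.000: state=(0.680, 0.110)
step 1 (dt=0.01): k1=(0.110, -0.555), k2=(0.107, -0.559), k3=(0.107, -0.559), k4=(0.104, -0.563); state += dt/6·(k1+2k2+2k3+k4)
t=0.010: state=(0.681, 0.104)
t=0.020: state=(0.682, 0.099)
t=0.030: state=(0.683, 0.093)
continuing one RK4 step at a time; state shown every 50 steps (Δt=0.5):
t=0.500: state=(0.649, -0.266)
t=1.000: state=(0.361, -0.983)
t=1.500: state=(-0.514, -2.702)
t=2.000: state=(-1.735, -1.100)
t=2.500: state=(-1.828, 0.244)
t=3.000: state=(-1.660, 0.395)
t=3.500: state=(-1.436, 0.509)
t=3.850: state=(-1.237, 0.645)
next step: t=3.860: state=(-1.230, 0.650) — y has crossed 0.65
linear interpolation between t=3.850 (0.64484) and t=3.860 (0.65004) → t≈3.860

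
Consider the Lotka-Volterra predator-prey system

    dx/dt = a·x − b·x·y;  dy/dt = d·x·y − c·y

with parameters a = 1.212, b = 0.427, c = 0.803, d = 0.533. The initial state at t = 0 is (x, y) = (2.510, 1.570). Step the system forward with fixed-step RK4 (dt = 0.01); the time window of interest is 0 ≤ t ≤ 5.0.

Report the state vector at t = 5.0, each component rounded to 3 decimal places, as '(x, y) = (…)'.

t=0.000: state=(2.510, 1.570)
step 1 (dt=0.01): k1=(1.359, 0.840), k2=(1.359, 0.848), k3=(1.359, 0.848), k4=(1.358, 0.856); state += dt/6·(k1+2k2+2k3+k4)
t=0.010: state=(2.524, 1.578)
t=0.020: state=(2.537, 1.587)
t=0.030: state=(2.551, 1.596)
continuing one RK4 step at a time; state shown every 20 steps (Δt=0.2):
t=0.200: state=(2.775, 1.772)
t=0.400: state=(3.004, 2.055)
t=0.600: state=(3.163, 2.433)
t=0.800: state=(3.210, 2.914)
t=1.000: state=(3.115, 3.481)
t=1.200: state=(2.874, 4.084)
t=1.400: state=(2.521, 4.640)
t=1.600: state=(2.121, 5.062)
t=1.800: state=(1.734, 5.292)
t=2.000: state=(1.403, 5.324)
t=2.200: state=(1.140, 5.189)
t=2.400: state=(0.942, 4.935)
t=2.600: state=(0.798, 4.609)
t=2.800: state=(0.697, 4.250)
t=3.000: state=(0.627, 3.883)
t=3.200: state=(0.583, 3.526)
t=3.400: state=(0.558, 3.191)
t=3.600: state=(0.548, 2.882)
t=3.800: state=(0.553, 2.603)
t=4.000: state=(0.570, 2.353)
t=4.200: state=(0.600, 2.133)
t=4.400: state=(0.643, 1.940)
t=4.600: state=(0.699, 1.775)
t=4.800: state=(0.770, 1.634)
t=5.000: state=(0.858, 1.518)

(x, y) = (0.858, 1.518)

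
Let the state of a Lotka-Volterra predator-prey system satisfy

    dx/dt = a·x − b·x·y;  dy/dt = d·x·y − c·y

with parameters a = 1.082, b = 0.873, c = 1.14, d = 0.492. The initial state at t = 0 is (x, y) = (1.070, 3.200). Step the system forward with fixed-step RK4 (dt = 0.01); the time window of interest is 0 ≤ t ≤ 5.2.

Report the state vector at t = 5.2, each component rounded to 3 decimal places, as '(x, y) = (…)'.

(x, y) = (6.702, 1.113)

t=0.000: state=(1.070, 3.200)
step 1 (dt=0.01): k1=(-1.831, -1.963), k2=(-1.807, -1.972), k3=(-1.807, -1.972), k4=(-1.782, -1.980); state += dt/6·(k1+2k2+2k3+k4)
t=0.010: state=(1.052, 3.180)
t=0.020: state=(1.034, 3.160)
t=0.030: state=(1.017, 3.140)
continuing one RK4 step at a time; state shown every 20 steps (Δt=0.2):
t=0.200: state=(0.787, 2.788)
t=0.400: state=(0.623, 2.377)
t=0.600: state=(0.528, 2.002)
t=0.800: state=(0.476, 1.674)
t=1.000: state=(0.452, 1.395)
t=1.200: state=(0.450, 1.161)
t=1.400: state=(0.464, 0.966)
t=1.600: state=(0.494, 0.806)
t=1.800: state=(0.539, 0.675)
t=2.000: state=(0.600, 0.569)
t=2.200: state=(0.680, 0.482)
t=2.400: state=(0.781, 0.412)
t=2.600: state=(0.907, 0.357)
t=2.800: state=(1.063, 0.313)
t=3.000: state=(1.253, 0.279)
t=3.200: state=(1.485, 0.254)
t=3.400: state=(1.767, 0.237)
t=3.600: state=(2.107, 0.228)
t=3.800: state=(2.514, 0.228)
t=4.000: state=(2.998, 0.238)
t=4.200: state=(3.564, 0.261)
t=4.400: state=(4.213, 0.305)
t=4.600: state=(4.930, 0.381)
t=4.800: state=(5.669, 0.510)
t=5.000: state=(6.325, 0.734)
t=5.200: state=(6.702, 1.113)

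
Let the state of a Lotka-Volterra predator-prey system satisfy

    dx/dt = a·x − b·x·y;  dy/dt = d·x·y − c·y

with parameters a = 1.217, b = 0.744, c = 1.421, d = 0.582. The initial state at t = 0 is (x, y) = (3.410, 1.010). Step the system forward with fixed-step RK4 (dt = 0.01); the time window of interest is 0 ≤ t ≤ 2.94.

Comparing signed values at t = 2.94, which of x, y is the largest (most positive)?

t=0.000: state=(3.410, 1.010)
step 1 (dt=0.01): k1=(1.588, 0.569), k2=(1.584, 0.576), k3=(1.584, 0.576), k4=(1.580, 0.582); state += dt/6·(k1+2k2+2k3+k4)
t=0.010: state=(3.426, 1.016)
t=0.020: state=(3.442, 1.022)
t=0.030: state=(3.457, 1.028)
continuing one RK4 step at a time; state shown every 10 steps (Δt=0.1):
t=0.100: state=(3.564, 1.073)
t=0.200: state=(3.706, 1.151)
t=0.300: state=(3.830, 1.243)
t=0.400: state=(3.928, 1.352)
t=0.500: state=(3.993, 1.477)
t=0.600: state=(4.020, 1.618)
t=0.700: state=(4.002, 1.773)
t=0.800: state=(3.937, 1.939)
t=0.900: state=(3.825, 2.109)
t=1.000: state=(3.670, 2.276)
t=1.100: state=(3.479, 2.431)
t=1.200: state=(3.262, 2.567)
t=1.300: state=(3.031, 2.674)
t=1.400: state=(2.797, 2.749)
t=1.500: state=(2.571, 2.788)
t=1.600: state=(2.359, 2.791)
t=1.700: state=(2.166, 2.762)
t=1.800: state=(1.996, 2.704)
t=1.900: state=(1.849, 2.624)
t=2.000: state=(1.724, 2.525)
t=2.100: state=(1.620, 2.414)
t=2.200: state=(1.536, 2.296)
t=2.300: state=(1.469, 2.173)
t=2.400: state=(1.418, 2.051)
t=2.500: state=(1.381, 1.930)
t=2.600: state=(1.357, 1.813)
t=2.700: state=(1.345, 1.701)
t=2.800: state=(1.344, 1.596)
t=2.900: state=(1.353, 1.497)
t=2.940: state=(1.359, 1.460)
compare at T: x=1.359, y=1.460

largest component: y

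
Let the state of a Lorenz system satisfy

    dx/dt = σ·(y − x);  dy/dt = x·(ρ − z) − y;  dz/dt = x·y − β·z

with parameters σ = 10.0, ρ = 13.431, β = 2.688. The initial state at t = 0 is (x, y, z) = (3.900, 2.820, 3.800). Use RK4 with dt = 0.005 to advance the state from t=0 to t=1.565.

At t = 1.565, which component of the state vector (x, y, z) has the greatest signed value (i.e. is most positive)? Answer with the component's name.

t=0.000: state=(3.900, 2.820, 3.800)
step 1 (dt=0.005): k1=(-10.800, 34.741, 0.784), k2=(-9.661, 34.386, 1.039), k3=(-9.699, 34.412, 1.042), k4=(-8.594, 34.082, 1.296); state += dt/6·(k1+2k2+2k3+k4)
t=0.005: state=(3.852, 2.992, 3.805)
t=0.010: state=(3.814, 3.161, 3.813)
t=0.015: state=(3.786, 3.327, 3.823)
continuing one RK4 step at a time; state shown every 20 steps (Δt=0.1):
t=0.100: state=(4.416, 6.072, 4.484)
t=0.200: state=(6.732, 9.503, 7.305)
t=0.300: state=(9.266, 11.038, 13.213)
t=0.400: state=(9.319, 7.526, 18.157)
t=0.500: state=(6.449, 3.153, 17.482)
t=0.600: state=(3.675, 1.617, 14.313)
t=0.700: state=(2.335, 1.619, 11.329)
t=0.800: state=(2.054, 2.136, 9.004)
t=0.900: state=(2.417, 3.046, 7.380)
t=1.000: state=(3.323, 4.522, 6.588)
t=1.100: state=(4.842, 6.678, 7.053)
t=1.200: state=(6.877, 8.966, 9.512)
t=1.300: state=(8.521, 9.406, 13.773)
t=1.400: state=(8.231, 6.794, 16.712)
t=1.500: state=(6.186, 3.911, 16.095)
t=1.565: state=(4.823, 2.983, 14.618)
compare at T: x=4.823, y=2.983, z=14.618

largest component: z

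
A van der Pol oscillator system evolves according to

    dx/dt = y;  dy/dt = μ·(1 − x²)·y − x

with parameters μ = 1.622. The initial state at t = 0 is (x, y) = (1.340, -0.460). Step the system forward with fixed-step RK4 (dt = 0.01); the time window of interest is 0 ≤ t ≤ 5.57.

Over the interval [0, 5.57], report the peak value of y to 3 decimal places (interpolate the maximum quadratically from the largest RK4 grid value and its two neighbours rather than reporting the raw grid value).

max y = 3.365

t=0.000: state=(1.340, -0.460)
step 1 (dt=0.01): k1=(-0.460, -0.746), k2=(-0.464, -0.744), k3=(-0.464, -0.744), k4=(-0.467, -0.742); state += dt/6·(k1+2k2+2k3+k4)
t=0.010: state=(1.335, -0.467)
t=0.020: state=(1.331, -0.475)
t=0.030: state=(1.326, -0.482)
continuing one RK4 step at a time; state shown every 20 steps (Δt=0.2):
t=0.200: state=(1.233, -0.604)
t=0.400: state=(1.098, -0.759)
t=0.600: state=(0.927, -0.954)
t=0.800: state=(0.710, -1.233)
t=1.000: state=(0.424, -1.660)
t=1.200: state=(0.032, -2.303)
t=1.400: state=(-0.506, -3.061)
t=1.600: state=(-1.151, -3.187)
t=1.800: state=(-1.687, -1.998)
t=2.000: state=(-1.944, -0.671)
t=2.200: state=(-2.001, -0.004)
t=2.400: state=(-1.972, 0.255)
t=2.600: state=(-1.909, 0.361)
t=2.800: state=(-1.831, 0.418)
t=3.000: state=(-1.743, 0.462)
t=3.200: state=(-1.646, 0.507)
t=3.400: state=(-1.540, 0.560)
t=3.600: state=(-1.421, 0.627)
t=3.800: state=(-1.287, 0.717)
t=4.000: state=(-1.132, 0.842)
t=4.200: state=(-0.947, 1.026)
t=4.400: state=(-0.715, 1.307)
t=4.600: state=(-0.413, 1.752)
t=4.800: state=(0.001, 2.429)
t=5.000: state=(0.567, 3.194)
t=5.200: state=(1.228, 3.184)
t=5.400: state=(1.745, 1.850)
t=5.570: state=(1.955, 0.705)
largest grid value and its neighbours: y(5.090)=3.36117, y(5.100)=3.36467, y(5.110)=3.36454
parabola through these three points peaks at t≈5.105 with y≈3.36506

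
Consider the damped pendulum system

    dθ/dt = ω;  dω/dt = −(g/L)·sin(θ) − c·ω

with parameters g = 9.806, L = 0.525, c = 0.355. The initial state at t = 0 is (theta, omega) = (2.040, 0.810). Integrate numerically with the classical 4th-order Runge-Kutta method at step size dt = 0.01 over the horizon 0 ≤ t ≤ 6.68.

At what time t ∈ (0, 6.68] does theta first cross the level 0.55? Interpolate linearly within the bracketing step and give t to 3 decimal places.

t = 0.476

t=0.000: state=(2.040, 0.810)
step 1 (dt=0.01): k1=(0.810, -16.947), k2=(0.725, -16.883), k3=(0.726, -16.886), k4=(0.641, -16.825); state += dt/6·(k1+2k2+2k3+k4)
t=0.010: state=(2.047, 0.641)
t=0.020: state=(2.053, 0.473)
t=0.030: state=(2.057, 0.307)
continuing one RK4 step at a time; state shown every 25 steps (Δt=0.25):
t=0.250: state=(1.724, -3.362)
t=0.470: state=(0.592, -6.613)
next step: t=0.480: state=(0.525, -6.688) — theta has crossed 0.55
linear interpolation between t=0.470 (0.59175) and t=0.480 (0.52524) → t≈0.476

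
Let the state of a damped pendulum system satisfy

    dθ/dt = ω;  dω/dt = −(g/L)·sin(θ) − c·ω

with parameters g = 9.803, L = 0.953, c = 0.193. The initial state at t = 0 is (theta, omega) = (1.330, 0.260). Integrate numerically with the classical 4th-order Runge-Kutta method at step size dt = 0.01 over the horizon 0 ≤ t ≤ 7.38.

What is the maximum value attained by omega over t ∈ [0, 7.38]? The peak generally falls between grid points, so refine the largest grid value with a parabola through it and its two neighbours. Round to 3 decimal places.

t=0.000: state=(1.330, 0.260)
step 1 (dt=0.01): k1=(0.260, -10.040), k2=(0.210, -10.033), k3=(0.210, -10.033), k4=(0.160, -10.026); state += dt/6·(k1+2k2+2k3+k4)
t=0.010: state=(1.332, 0.160)
t=0.020: state=(1.333, 0.059)
t=0.030: state=(1.333, -0.041)
continuing one RK4 step at a time; state shown every 25 steps (Δt=0.25):
t=0.250: state=(1.089, -2.135)
t=0.500: state=(0.330, -3.685)
t=0.750: state=(-0.575, -3.179)
t=1.000: state=(-1.126, -1.093)
t=1.250: state=(-1.102, 1.263)
t=1.500: state=(-0.538, 3.074)
t=1.750: state=(0.294, 3.225)
t=2.000: state=(0.921, 1.590)
t=2.250: state=(1.042, -0.634)
t=2.500: state=(0.632, -2.516)
t=2.750: state=(-0.104, -3.058)
t=3.000: state=(-0.745, -1.835)
t=3.250: state=(-0.954, 0.204)
t=3.500: state=(-0.658, 2.063)
t=3.750: state=(-0.016, 2.812)
t=4.000: state=(0.605, 1.910)
t=4.250: state=(0.861, 0.072)
t=4.500: state=(0.646, -1.712)
t=4.750: state=(0.084, -2.552)
t=5.000: state=(-0.500, -1.881)
t=5.250: state=(-0.774, -0.234)
t=5.500: state=(-0.614, 1.447)
t=5.750: state=(-0.119, 2.307)
t=6.000: state=(0.422, 1.793)
t=6.250: state=(0.696, 0.314)
t=6.500: state=(0.572, -1.251)
t=6.750: state=(0.132, -2.087)
t=7.000: state=(-0.364, -1.673)
t=7.250: state=(-0.627, -0.340)
t=7.380: state=(-0.620, 0.449)
largest grid value and its neighbours: omega(1.630)=3.41808, omega(1.640)=3.42101, omega(1.650)=3.42044
parabola through these three points peaks at t≈1.643 with omega≈3.42121

max omega = 3.421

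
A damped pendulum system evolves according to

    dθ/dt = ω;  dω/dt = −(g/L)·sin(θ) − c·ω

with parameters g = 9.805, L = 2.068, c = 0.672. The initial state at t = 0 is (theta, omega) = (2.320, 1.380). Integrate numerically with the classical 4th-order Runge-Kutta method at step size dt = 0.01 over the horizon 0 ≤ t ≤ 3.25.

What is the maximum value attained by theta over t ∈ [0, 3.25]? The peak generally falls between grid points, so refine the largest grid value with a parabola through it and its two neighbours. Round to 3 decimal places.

t=0.000: state=(2.320, 1.380)
step 1 (dt=0.01): k1=(1.380, -4.399), k2=(1.358, -4.362), k3=(1.358, -4.362), k4=(1.336, -4.326); state += dt/6·(k1+2k2+2k3+k4)
t=0.010: state=(2.334, 1.336)
t=0.020: state=(2.347, 1.293)
t=0.030: state=(2.359, 1.251)
continuing one RK4 step at a time; state shown every 20 steps (Δt=0.2):
t=0.200: state=(2.517, 0.630)
t=0.400: state=(2.584, 0.064)
t=0.600: state=(2.548, -0.421)
t=0.800: state=(2.416, -0.907)
t=1.000: state=(2.181, -1.450)
t=1.200: state=(1.831, -2.066)
t=1.400: state=(1.354, -2.685)
t=1.600: state=(0.769, -3.111)
t=1.800: state=(0.140, -3.097)
t=2.000: state=(-0.434, -2.566)
t=2.200: state=(-0.864, -1.697)
t=2.400: state=(-1.107, -0.737)
t=2.600: state=(-1.163, 0.166)
t=2.800: state=(-1.050, 0.942)
t=3.000: state=(-0.798, 1.534)
t=3.200: state=(-0.454, 1.859)
t=3.250: state=(-0.360, 1.890)
largest grid value and its neighbours: theta(0.420)=2.58504, theta(0.430)=2.58504, theta(0.440)=2.58480
parabola through these three points peaks at t≈0.425 with theta≈2.58507

max theta = 2.585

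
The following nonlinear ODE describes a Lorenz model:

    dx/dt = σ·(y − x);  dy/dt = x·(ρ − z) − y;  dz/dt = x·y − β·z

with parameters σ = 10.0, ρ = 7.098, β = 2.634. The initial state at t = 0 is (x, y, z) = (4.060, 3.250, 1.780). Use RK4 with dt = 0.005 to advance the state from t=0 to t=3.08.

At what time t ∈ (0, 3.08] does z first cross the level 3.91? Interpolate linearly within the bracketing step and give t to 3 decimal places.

t=0.000: state=(4.060, 3.250, 1.780)
step 1 (dt=0.005): k1=(-8.100, 18.341, 8.506), k2=(-7.439, 18.102, 8.570), k3=(-7.461, 18.110, 8.572), k4=(-6.821, 17.880, 8.637); state += dt/6·(k1+2k2+2k3+k4)
t=0.005: state=(4.023, 3.341, 1.823)
t=0.010: state=(3.992, 3.429, 1.866)
t=0.015: state=(3.966, 3.515, 1.911)
continuing one RK4 step at a time; state shown every 20 steps (Δt=0.1):
t=0.100: state=(4.133, 4.770, 2.799)
t=0.175: state=(4.735, 5.629, 3.878)
next step: t=0.180: state=(4.779, 5.676, 3.961) — z has crossed 3.91
linear interpolation between t=0.175 (3.87770) and t=0.180 (3.96053) → t≈0.177

t = 0.177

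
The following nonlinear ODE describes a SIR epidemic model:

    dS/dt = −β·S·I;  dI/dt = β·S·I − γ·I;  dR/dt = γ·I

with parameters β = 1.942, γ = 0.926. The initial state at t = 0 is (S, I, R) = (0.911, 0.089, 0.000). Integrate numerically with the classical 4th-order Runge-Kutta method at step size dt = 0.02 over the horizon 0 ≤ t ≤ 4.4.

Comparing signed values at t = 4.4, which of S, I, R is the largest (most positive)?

t=0.000: state=(0.911, 0.089, 0.000)
step 1 (dt=0.02): k1=(-0.157, 0.075, 0.082), k2=(-0.159, 0.075, 0.083), k3=(-0.159, 0.075, 0.083), k4=(-0.160, 0.076, 0.084); state += dt/6·(k1+2k2+2k3+k4)
t=0.020: state=(0.908, 0.091, 0.002)
t=0.040: state=(0.905, 0.092, 0.003)
t=0.060: state=(0.901, 0.094, 0.005)
continuing one RK4 step at a time; state shown every 10 steps (Δt=0.2):
t=0.200: state=(0.877, 0.105, 0.018)
t=0.400: state=(0.840, 0.121, 0.039)
t=0.600: state=(0.798, 0.139, 0.063)
t=0.800: state=(0.754, 0.156, 0.090)
t=1.000: state=(0.707, 0.172, 0.121)
t=1.200: state=(0.660, 0.186, 0.154)
t=1.400: state=(0.612, 0.198, 0.189)
t=1.600: state=(0.566, 0.207, 0.227)
t=1.800: state=(0.522, 0.213, 0.266)
t=2.000: state=(0.480, 0.214, 0.306)
t=2.200: state=(0.442, 0.213, 0.345)
t=2.400: state=(0.407, 0.209, 0.384)
t=2.600: state=(0.376, 0.202, 0.422)
t=2.800: state=(0.348, 0.193, 0.459)
t=3.000: state=(0.323, 0.183, 0.494)
t=3.200: state=(0.302, 0.171, 0.527)
t=3.400: state=(0.283, 0.160, 0.557)
t=3.600: state=(0.267, 0.148, 0.586)
t=3.800: state=(0.252, 0.136, 0.612)
t=4.000: state=(0.240, 0.124, 0.636)
t=4.200: state=(0.229, 0.113, 0.658)
t=4.400: state=(0.220, 0.102, 0.678)
compare at T: S=0.220, I=0.102, R=0.678

largest component: R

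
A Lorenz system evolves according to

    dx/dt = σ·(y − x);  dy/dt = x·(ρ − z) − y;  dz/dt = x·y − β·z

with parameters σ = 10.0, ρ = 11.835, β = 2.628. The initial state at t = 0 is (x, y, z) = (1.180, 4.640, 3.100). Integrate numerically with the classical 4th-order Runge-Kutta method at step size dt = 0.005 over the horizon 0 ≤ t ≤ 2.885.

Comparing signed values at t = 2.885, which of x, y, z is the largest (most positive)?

largest component: z

t=0.000: state=(1.180, 4.640, 3.100)
step 1 (dt=0.005): k1=(34.600, 5.667, -2.672), k2=(33.877, 6.417, -2.235), k3=(33.914, 6.398, -2.244), k4=(33.224, 7.132, -1.812); state += dt/6·(k1+2k2+2k3+k4)
t=0.005: state=(1.350, 4.672, 3.089)
t=0.010: state=(1.512, 4.711, 3.082)
t=0.015: state=(1.670, 4.757, 3.079)
continuing one RK4 step at a time; state shown every 20 steps (Δt=0.1):
t=0.100: state=(3.893, 6.341, 3.678)
t=0.200: state=(6.460, 9.117, 6.449)
t=0.300: state=(8.735, 10.220, 11.785)
t=0.400: state=(8.718, 7.127, 16.102)
t=0.500: state=(6.194, 3.263, 15.729)
t=0.600: state=(3.659, 1.706, 13.079)
t=0.700: state=(2.328, 1.551, 10.451)
t=0.800: state=(1.946, 1.891, 8.345)
t=0.900: state=(2.131, 2.536, 6.805)
t=1.000: state=(2.745, 3.572, 5.883)
t=1.100: state=(3.808, 5.113, 5.777)
t=1.200: state=(5.335, 7.039, 6.919)
t=1.300: state=(7.010, 8.486, 9.663)
t=1.400: state=(7.874, 7.950, 13.034)
t=1.500: state=(7.095, 5.601, 14.573)
t=1.600: state=(5.357, 3.615, 13.667)
t=1.700: state=(3.923, 2.861, 11.770)
t=1.800: state=(3.245, 2.923, 9.927)
t=1.900: state=(3.216, 3.453, 8.520)
t=2.000: state=(3.679, 4.355, 7.725)
t=2.100: state=(4.540, 5.566, 7.739)
t=2.200: state=(5.657, 6.805, 8.763)
t=2.300: state=(6.659, 7.409, 10.680)
t=2.400: state=(6.968, 6.787, 12.572)
t=2.500: state=(6.344, 5.371, 13.253)
t=2.600: state=(5.268, 4.208, 12.598)
t=2.700: state=(4.389, 3.736, 11.329)
t=2.800: state=(3.988, 3.835, 10.075)
t=2.885: state=(4.019, 4.233, 9.277)
compare at T: x=4.019, y=4.233, z=9.277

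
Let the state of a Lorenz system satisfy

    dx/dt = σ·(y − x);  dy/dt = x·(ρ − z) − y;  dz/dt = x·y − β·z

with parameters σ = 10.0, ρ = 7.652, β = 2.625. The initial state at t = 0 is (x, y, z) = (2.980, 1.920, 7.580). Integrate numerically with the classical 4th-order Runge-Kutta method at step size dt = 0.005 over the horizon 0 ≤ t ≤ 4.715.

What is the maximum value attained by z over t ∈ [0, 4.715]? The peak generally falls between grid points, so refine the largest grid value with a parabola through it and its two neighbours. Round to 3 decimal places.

max z = 8.313

t=0.000: state=(2.980, 1.920, 7.580)
step 1 (dt=0.005): k1=(-10.600, -1.705, -14.176), k2=(-10.378, -1.598, -14.146), k3=(-10.381, -1.599, -14.145), k4=(-10.161, -1.494, -14.113); state += dt/6·(k1+2k2+2k3+k4)
t=0.005: state=(2.928, 1.912, 7.509)
t=0.010: state=(2.878, 1.905, 7.439)
t=0.015: state=(2.831, 1.899, 7.369)
continuing one RK4 step at a time; state shown every 40 steps (Δt=0.2):
t=0.200: state=(2.128, 2.139, 5.198)
t=0.400: state=(2.632, 3.090, 4.024)
t=0.600: state=(3.877, 4.623, 4.381)
t=0.800: state=(5.225, 5.670, 6.469)
t=1.000: state=(5.189, 4.731, 8.252)
t=1.200: state=(4.011, 3.464, 7.716)
t=1.400: state=(3.346, 3.236, 6.381)
t=1.600: state=(3.493, 3.720, 5.590)
t=1.800: state=(4.112, 4.459, 5.757)
t=2.000: state=(4.662, 4.811, 6.666)
t=2.200: state=(4.610, 4.428, 7.336)
t=2.400: state=(4.137, 3.904, 7.140)
t=2.600: state=(3.833, 3.777, 6.553)
t=2.800: state=(3.901, 4.010, 6.198)
t=3.000: state=(4.184, 4.333, 6.308)
t=3.200: state=(4.397, 4.443, 6.700)
t=3.400: state=(4.352, 4.272, 6.948)
t=3.600: state=(4.155, 4.059, 6.852)
t=3.800: state=(4.031, 4.010, 6.600)
t=4.000: state=(4.069, 4.120, 6.457)
t=4.200: state=(4.193, 4.255, 6.520)
t=4.400: state=(4.275, 4.288, 6.687)
t=4.600: state=(4.247, 4.211, 6.780)
t=4.715: state=(4.199, 4.156, 6.766)
largest grid value and its neighbours: z(1.040)=8.31298, z(1.045)=8.31315, z(1.050)=8.31175
parabola through these three points peaks at t≈1.043 with z≈8.31327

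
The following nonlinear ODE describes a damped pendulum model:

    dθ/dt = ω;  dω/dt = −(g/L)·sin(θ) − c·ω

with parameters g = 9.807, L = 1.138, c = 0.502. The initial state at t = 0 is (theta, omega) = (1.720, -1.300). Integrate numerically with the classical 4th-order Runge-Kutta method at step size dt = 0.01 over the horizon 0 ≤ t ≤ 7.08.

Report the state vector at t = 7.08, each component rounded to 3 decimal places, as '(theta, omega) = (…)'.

t=0.000: state=(1.720, -1.300)
step 1 (dt=0.01): k1=(-1.300, -7.869), k2=(-1.339, -7.858), k3=(-1.339, -7.858), k4=(-1.379, -7.846); state += dt/6·(k1+2k2+2k3+k4)
t=0.010: state=(1.707, -1.379)
t=0.020: state=(1.692, -1.457)
t=0.030: state=(1.677, -1.535)
continuing one RK4 step at a time; state shown every 25 steps (Δt=0.25):
t=0.250: state=(1.158, -3.135)
t=0.500: state=(0.229, -4.027)
t=0.750: state=(-0.692, -3.046)
t=1.000: state=(-1.205, -1.005)
t=1.250: state=(-1.197, 1.031)
t=1.500: state=(-0.729, 2.587)
t=1.750: state=(-0.000, 2.989)
t=2.000: state=(0.642, 1.955)
t=2.250: state=(0.922, 0.248)
t=2.500: state=(0.777, -1.341)
t=2.750: state=(0.308, -2.242)
t=3.000: state=(-0.248, -2.016)
t=3.250: state=(-0.622, -0.879)
t=3.500: state=(-0.669, 0.490)
t=3.750: state=(-0.408, 1.499)
t=4.000: state=(0.013, 1.716)
t=4.250: state=(0.378, 1.088)
t=4.500: state=(0.522, 0.037)
t=4.750: state=(0.406, -0.907)
t=5.000: state=(0.113, -1.329)
t=5.250: state=(-0.200, -1.066)
t=5.500: state=(-0.380, -0.329)
t=5.750: state=(-0.359, 0.473)
t=6.000: state=(-0.170, 0.962)
t=6.250: state=(0.078, 0.935)
t=6.500: state=(0.259, 0.462)
t=6.750: state=(0.295, -0.174)
t=7.000: state=(0.186, -0.653)
t=7.080: state=(0.130, -0.734)

(theta, omega) = (0.130, -0.734)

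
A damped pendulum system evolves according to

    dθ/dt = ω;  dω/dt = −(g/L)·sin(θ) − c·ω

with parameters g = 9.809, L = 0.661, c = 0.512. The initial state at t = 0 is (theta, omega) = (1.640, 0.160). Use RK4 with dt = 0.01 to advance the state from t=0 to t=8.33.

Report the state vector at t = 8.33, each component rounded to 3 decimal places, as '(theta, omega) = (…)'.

t=0.000: state=(1.640, 0.160)
step 1 (dt=0.01): k1=(0.160, -14.886), k2=(0.086, -14.847), k3=(0.086, -14.848), k4=(0.012, -14.809); state += dt/6·(k1+2k2+2k3+k4)
t=0.010: state=(1.641, 0.012)
t=0.020: state=(1.640, -0.136)
t=0.030: state=(1.638, -0.283)
continuing one RK4 step at a time; state shown every 50 steps (Δt=0.5):
t=0.500: state=(0.121, -5.045)
t=1.000: state=(-1.236, 0.606)
t=1.500: state=(0.276, 3.731)
t=2.000: state=(0.838, -1.773)
t=2.500: state=(-0.561, -2.080)
t=3.000: state=(-0.381, 2.393)
t=3.500: state=(0.613, 0.427)
t=4.000: state=(-0.030, -2.099)
t=4.500: state=(-0.455, 0.786)
t=5.000: state=(0.276, 1.176)
t=5.500: state=(0.195, -1.282)
t=6.000: state=(-0.325, -0.173)
t=6.500: state=(0.039, 1.096)
t=7.000: state=(0.228, -0.508)
t=7.500: state=(-0.165, -0.546)
t=8.000: state=(-0.078, 0.719)
t=8.330: state=(0.138, 0.420)

(theta, omega) = (0.138, 0.420)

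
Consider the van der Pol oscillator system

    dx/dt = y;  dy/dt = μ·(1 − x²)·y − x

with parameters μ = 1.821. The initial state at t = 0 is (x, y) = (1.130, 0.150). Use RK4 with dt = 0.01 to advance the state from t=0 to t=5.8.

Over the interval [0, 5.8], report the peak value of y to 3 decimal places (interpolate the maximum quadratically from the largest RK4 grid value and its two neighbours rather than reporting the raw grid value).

max y = 3.601

t=0.000: state=(1.130, 0.150)
step 1 (dt=0.01): k1=(0.150, -1.206), k2=(0.144, -1.204), k3=(0.144, -1.204), k4=(0.138, -1.202); state += dt/6·(k1+2k2+2k3+k4)
t=0.010: state=(1.131, 0.138)
t=0.020: state=(1.133, 0.126)
t=0.030: state=(1.134, 0.114)
continuing one RK4 step at a time; state shown every 20 steps (Δt=0.2):
t=0.200: state=(1.137, -0.081)
t=0.400: state=(1.099, -0.288)
t=0.600: state=(1.022, -0.483)
t=0.800: state=(0.905, -0.692)
t=1.000: state=(0.742, -0.952)
t=1.200: state=(0.517, -1.325)
t=1.400: state=(0.199, -1.899)
t=1.600: state=(-0.260, -2.715)
t=1.800: state=(-0.877, -3.329)
t=2.000: state=(-1.496, -2.592)
t=2.200: state=(-1.858, -1.053)
t=2.400: state=(-1.965, -0.149)
t=2.600: state=(-1.955, 0.192)
t=2.800: state=(-1.902, 0.317)
t=3.000: state=(-1.832, 0.375)
t=3.200: state=(-1.753, 0.415)
t=3.400: state=(-1.667, 0.453)
t=3.600: state=(-1.572, 0.497)
t=3.800: state=(-1.467, 0.551)
t=4.000: state=(-1.350, 0.623)
t=4.200: state=(-1.216, 0.722)
t=4.400: state=(-1.058, 0.865)
t=4.600: state=(-0.865, 1.084)
t=4.800: state=(-0.616, 1.435)
t=5.000: state=(-0.275, 2.017)
t=5.200: state=(0.212, 2.895)
t=5.400: state=(0.874, 3.596)
t=5.600: state=(1.541, 2.750)
t=5.800: state=(1.914, 1.042)
largest grid value and its neighbours: y(5.400)=3.59597, y(5.410)=3.60038, y(5.420)=3.60014
parabola through these three points peaks at t≈5.414 with y≈3.60085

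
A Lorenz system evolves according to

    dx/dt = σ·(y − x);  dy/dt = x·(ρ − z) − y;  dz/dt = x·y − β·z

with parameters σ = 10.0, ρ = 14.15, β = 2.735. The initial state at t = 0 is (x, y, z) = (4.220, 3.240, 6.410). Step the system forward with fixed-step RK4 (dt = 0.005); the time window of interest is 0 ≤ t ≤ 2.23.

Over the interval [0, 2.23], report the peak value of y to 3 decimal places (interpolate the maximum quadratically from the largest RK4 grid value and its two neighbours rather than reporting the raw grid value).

max y = 10.351

t=0.000: state=(4.220, 3.240, 6.410)
step 1 (dt=0.005): k1=(-9.800, 29.423, -3.859), k2=(-8.819, 29.200, -3.603), k3=(-8.850, 29.217, -3.599), k4=(-7.897, 29.009, -3.343); state += dt/6·(k1+2k2+2k3+k4)
t=0.005: state=(4.176, 3.386, 6.392)
t=0.010: state=(4.141, 3.530, 6.377)
t=0.015: state=(4.115, 3.673, 6.364)
continuing one RK4 step at a time; state shown every 20 steps (Δt=0.1):
t=0.100: state=(4.634, 6.050, 6.634)
t=0.200: state=(6.606, 8.947, 8.795)
t=0.300: state=(8.759, 10.328, 13.486)
t=0.400: state=(9.014, 7.817, 17.699)
t=0.500: state=(6.830, 4.136, 17.568)
t=0.600: state=(4.437, 2.564, 14.901)
t=0.700: state=(3.194, 2.537, 12.132)
t=0.800: state=(2.997, 3.205, 9.979)
t=0.900: state=(3.543, 4.413, 8.666)
t=1.000: state=(4.724, 6.206, 8.515)
t=1.100: state=(6.423, 8.245, 10.064)
t=1.200: state=(8.022, 9.159, 13.362)
t=1.300: state=(8.277, 7.569, 16.362)
t=1.400: state=(6.849, 4.974, 16.594)
t=1.500: state=(5.069, 3.574, 14.760)
t=1.600: state=(4.025, 3.438, 12.561)
t=1.700: state=(3.846, 4.041, 10.808)
t=1.800: state=(4.359, 5.168, 9.858)
t=1.900: state=(5.411, 6.666, 10.039)
t=2.000: state=(6.728, 7.998, 11.606)
t=2.100: state=(7.666, 8.126, 14.061)
t=2.200: state=(7.489, 6.700, 15.720)
t=2.230: state=(7.209, 6.144, 15.841)
largest grid value and its neighbours: y(0.285)=10.34572, y(0.290)=10.35098, y(0.295)=10.34527
parabola through these three points peaks at t≈0.290 with y≈10.35098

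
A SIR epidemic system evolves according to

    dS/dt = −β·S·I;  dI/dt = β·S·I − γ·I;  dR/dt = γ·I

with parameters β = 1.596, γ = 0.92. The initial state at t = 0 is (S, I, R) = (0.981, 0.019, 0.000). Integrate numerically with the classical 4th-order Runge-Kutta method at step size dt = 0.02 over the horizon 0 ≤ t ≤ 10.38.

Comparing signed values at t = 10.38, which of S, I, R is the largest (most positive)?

largest component: R

t=0.000: state=(0.981, 0.019, 0.000)
step 1 (dt=0.02): k1=(-0.030, 0.012, 0.017), k2=(-0.030, 0.012, 0.018), k3=(-0.030, 0.012, 0.018), k4=(-0.030, 0.012, 0.018); state += dt/6·(k1+2k2+2k3+k4)
t=0.020: state=(0.980, 0.019, 0.000)
t=0.040: state=(0.980, 0.019, 0.001)
t=0.060: state=(0.979, 0.020, 0.001)
continuing one RK4 step at a time; state shown every 25 steps (Δt=0.5):
t=0.500: state=(0.964, 0.026, 0.010)
t=1.000: state=(0.941, 0.035, 0.024)
t=1.500: state=(0.910, 0.047, 0.043)
t=2.000: state=(0.873, 0.060, 0.067)
t=2.500: state=(0.827, 0.074, 0.098)
t=3.000: state=(0.775, 0.089, 0.136)
t=3.500: state=(0.718, 0.102, 0.180)
t=4.000: state=(0.659, 0.112, 0.229)
t=4.500: state=(0.601, 0.117, 0.282)
t=5.000: state=(0.548, 0.116, 0.336)
t=5.500: state=(0.500, 0.112, 0.388)
t=6.000: state=(0.459, 0.103, 0.438)
t=6.500: state=(0.424, 0.093, 0.483)
t=7.000: state=(0.396, 0.081, 0.523)
t=7.500: state=(0.373, 0.070, 0.558)
t=8.000: state=(0.354, 0.059, 0.587)
t=8.500: state=(0.339, 0.049, 0.612)
t=9.000: state=(0.328, 0.040, 0.632)
t=9.500: state=(0.318, 0.033, 0.649)
t=10.000: state=(0.311, 0.027, 0.663)
t=10.380: state=(0.306, 0.023, 0.671)
compare at T: S=0.306, I=0.023, R=0.671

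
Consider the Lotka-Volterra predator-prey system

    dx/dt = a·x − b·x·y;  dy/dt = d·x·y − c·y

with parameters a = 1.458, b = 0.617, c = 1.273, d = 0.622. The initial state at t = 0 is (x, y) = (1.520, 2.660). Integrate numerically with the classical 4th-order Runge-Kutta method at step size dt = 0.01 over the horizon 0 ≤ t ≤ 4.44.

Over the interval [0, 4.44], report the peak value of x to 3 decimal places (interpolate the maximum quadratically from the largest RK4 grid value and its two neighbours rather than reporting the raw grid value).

t=0.000: state=(1.520, 2.660)
step 1 (dt=0.01): k1=(-0.278, -0.871), k2=(-0.274, -0.872), k3=(-0.274, -0.872), k4=(-0.270, -0.873); state += dt/6·(k1+2k2+2k3+k4)
t=0.010: state=(1.517, 2.651)
t=0.020: state=(1.515, 2.643)
t=0.030: state=(1.512, 2.634)
continuing one RK4 step at a time; state shown every 20 steps (Δt=0.2):
t=0.200: state=(1.481, 2.484)
t=0.400: state=(1.475, 2.314)
t=0.600: state=(1.498, 2.158)
t=0.800: state=(1.550, 2.021)
t=1.000: state=(1.629, 1.909)
t=1.200: state=(1.732, 1.824)
t=1.400: state=(1.858, 1.767)
t=1.600: state=(2.004, 1.742)
t=1.800: state=(2.163, 1.749)
t=2.000: state=(2.328, 1.793)
t=2.200: state=(2.486, 1.876)
t=2.400: state=(2.621, 1.999)
t=2.600: state=(2.716, 2.161)
t=2.800: state=(2.752, 2.355)
t=3.000: state=(2.719, 2.568)
t=3.200: state=(2.617, 2.776)
t=3.400: state=(2.459, 2.952)
t=3.600: state=(2.268, 3.071)
t=3.800: state=(2.071, 3.119)
t=4.000: state=(1.888, 3.092)
t=4.200: state=(1.734, 3.002)
t=4.400: state=(1.616, 2.865)
t=4.440: state=(1.597, 2.834)
largest grid value and its neighbours: x(2.800)=2.75196, x(2.810)=2.75201, x(2.820)=2.75188
parabola through these three points peaks at t≈2.808 with x≈2.75201

max x = 2.752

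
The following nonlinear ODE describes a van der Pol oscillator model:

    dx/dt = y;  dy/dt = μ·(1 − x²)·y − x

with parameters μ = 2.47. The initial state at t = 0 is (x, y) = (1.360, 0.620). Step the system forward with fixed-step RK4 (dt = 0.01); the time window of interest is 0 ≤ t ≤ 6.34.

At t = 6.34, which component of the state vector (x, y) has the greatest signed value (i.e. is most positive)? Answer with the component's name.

largest component: y

t=0.000: state=(1.360, 0.620)
step 1 (dt=0.01): k1=(0.620, -2.661), k2=(0.607, -2.649), k3=(0.607, -2.649), k4=(0.594, -2.636); state += dt/6·(k1+2k2+2k3+k4)
t=0.010: state=(1.366, 0.594)
t=0.020: state=(1.372, 0.567)
t=0.030: state=(1.377, 0.541)
continuing one RK4 step at a time; state shown every 25 steps (Δt=0.25):
t=0.250: state=(1.441, 0.074)
t=0.500: state=(1.418, -0.226)
t=0.750: state=(1.339, -0.395)
t=1.000: state=(1.223, -0.532)
t=1.250: state=(1.070, -0.700)
t=1.500: state=(0.865, -0.974)
t=1.750: state=(0.562, -1.517)
t=2.000: state=(0.052, -2.713)
t=2.250: state=(-0.850, -4.345)
t=2.500: state=(-1.765, -2.245)
t=2.750: state=(-2.013, -0.188)
t=3.000: state=(-1.997, 0.199)
t=3.250: state=(-1.937, 0.266)
t=3.500: state=(-1.867, 0.290)
t=3.750: state=(-1.792, 0.312)
t=4.000: state=(-1.711, 0.336)
t=4.250: state=(-1.623, 0.367)
t=4.500: state=(-1.527, 0.408)
t=4.750: state=(-1.418, 0.463)
t=5.000: state=(-1.293, 0.543)
t=5.250: state=(-1.143, 0.668)
t=5.500: state=(-0.952, 0.883)
t=5.750: state=(-0.685, 1.304)
t=6.000: state=(-0.259, 2.228)
t=6.250: state=(0.505, 3.974)
t=6.340: state=(0.885, 4.386)
compare at T: x=0.885, y=4.386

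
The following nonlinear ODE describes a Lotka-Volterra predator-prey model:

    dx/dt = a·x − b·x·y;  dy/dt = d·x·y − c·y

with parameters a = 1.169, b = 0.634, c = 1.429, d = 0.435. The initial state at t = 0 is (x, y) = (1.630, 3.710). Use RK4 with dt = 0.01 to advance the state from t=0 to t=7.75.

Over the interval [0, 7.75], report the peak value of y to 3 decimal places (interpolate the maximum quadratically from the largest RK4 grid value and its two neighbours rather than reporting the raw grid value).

max y = 4.517

t=0.000: state=(1.630, 3.710)
step 1 (dt=0.01): k1=(-1.929, -2.671), k2=(-1.903, -2.677), k3=(-1.904, -2.677), k4=(-1.879, -2.682); state += dt/6·(k1+2k2+2k3+k4)
t=0.010: state=(1.611, 3.683)
t=0.020: state=(1.592, 3.656)
t=0.030: state=(1.574, 3.629)
continuing one RK4 step at a time; state shown every 50 steps (Δt=0.5):
t=0.500: state=(1.114, 2.414)
t=1.000: state=(1.088, 1.493)
t=1.500: state=(1.337, 0.947)
t=2.000: state=(1.872, 0.653)
t=2.500: state=(2.796, 0.527)
t=3.000: state=(4.249, 0.549)
t=3.500: state=(6.190, 0.832)
t=4.000: state=(7.473, 1.865)
t=4.500: state=(5.362, 3.948)
t=5.000: state=(2.402, 4.346)
t=5.500: state=(1.307, 3.106)
t=6.000: state=(1.063, 1.950)
t=6.500: state=(1.168, 1.211)
t=7.000: state=(1.536, 0.791)
t=7.500: state=(2.227, 0.579)
t=7.750: state=(2.733, 0.530)
largest grid value and its neighbours: y(4.800)=4.51615, y(4.810)=4.51683, y(4.820)=4.51641
parabola through these three points peaks at t≈4.811 with y≈4.51684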